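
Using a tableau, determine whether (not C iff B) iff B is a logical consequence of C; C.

Initial set: {T C; T C; F ((not C iff B) iff B)}.
F ((not C iff B) iff B): β-rule — branch into T (not C iff B), F B  //  F (not C iff B), T B.
  branch 1 (add T (not C iff B), F B):
    T (not C iff B): β-rule — branch into T not C, T B  //  F not C, F B.
      branch 1.1 (add T not C, T B):
        × closes — contains both C and not C.
      branch 1.2 (add F not C, F B):
        ○ open, literals {B=0, C=1}.
  branch 2 (add F (not C iff B), T B):
    F (not C iff B): β-rule — branch into T not C, F B  //  F not C, T B.
      branch 2.1 (add T not C, F B):
        × closes — contains both C and not C.
      branch 2.2 (add F not C, T B):
        ○ open, literals {B=1, C=1}.
2 branches closed, 2 open.
An open branch gives a countermodel: B=0, C=1 (unmentioned atoms arbitrary); the premises hold there but the conclusion fails.

No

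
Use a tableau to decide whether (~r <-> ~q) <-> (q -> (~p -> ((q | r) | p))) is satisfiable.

Initial set: {T ((~r <-> ~q) <-> (q -> (~p -> ((q | r) | p))))}.
T ((~r <-> ~q) <-> (q -> (~p -> ((q | r) | p)))): β-rule — branch into T (~r <-> ~q), T (q -> (~p -> ((q | r) | p)))  //  F (~r <-> ~q), F (q -> (~p -> ((q | r) | p))).
  branch 1 (add T (~r <-> ~q), T (q -> (~p -> ((q | r) | p)))):
    T (~r <-> ~q): β-rule — branch into T ~r, T ~q  //  F ~r, F ~q.
      branch 1.1 (add T ~r, T ~q):
        T (q -> (~p -> ((q | r) | p))): β-rule — branch into F q  //  T (~p -> ((q | r) | p)).
          branch 1.1.1 (add F q):
            ○ open, literals {q=false, r=false}.
          branch 1.1.2 (add T (~p -> ((q | r) | p))):
            T (~p -> ((q | r) | p)): β-rule — branch into F ~p  //  T ((q | r) | p).
              branch 1.1.2.1 (add F ~p):
                ○ open, literals {p=true, q=false, r=false}.
              branch 1.1.2.2 (add T ((q | r) | p)):
                T ((q | r) | p): β-rule — branch into T (q | r)  //  T p.
                  branch 1.1.2.2.1 (add T (q | r)):
                    T (q | r): β-rule — branch into T q  //  T r.
                      branch 1.1.2.2.1.1 (add T q):
                        × closes — contains both q and ~q.
                      branch 1.1.2.2.1.2 (add T r):
                        × closes — contains both r and ~r.
                  branch 1.1.2.2.2 (add T p):
                    ○ open, literals {p=true, q=false, r=false}.
      branch 1.2 (add F ~r, F ~q):
        T (q -> (~p -> ((q | r) | p))): β-rule — branch into F q  //  T (~p -> ((q | r) | p)).
          branch 1.2.1 (add F q):
            × closes — contains both q and ~q.
          branch 1.2.2 (add T (~p -> ((q | r) | p))):
            T (~p -> ((q | r) | p)): β-rule — branch into F ~p  //  T ((q | r) | p).
              branch 1.2.2.1 (add F ~p):
                ○ open, literals {p=true, q=true, r=true}.
              branch 1.2.2.2 (add T ((q | r) | p)):
                T ((q | r) | p): β-rule — branch into T (q | r)  //  T p.
                  branch 1.2.2.2.1 (add T (q | r)):
                    T (q | r): β-rule — branch into T q  //  T r.
                      branch 1.2.2.2.1.1 (add T q):
                        ○ open, literals {q=true, r=true}.
                      branch 1.2.2.2.1.2 (add T r):
                        ○ open, literals {q=true, r=true}.
                  branch 1.2.2.2.2 (add T p):
                    ○ open, literals {p=true, q=true, r=true}.
  branch 2 (add F (~r <-> ~q), F (q -> (~p -> ((q | r) | p)))):
    F (q -> (~p -> ((q | r) | p))): α-rule — add T q, F (~p -> ((q | r) | p)).
    F (~p -> ((q | r) | p)): α-rule — add T ~p, F ((q | r) | p).
    F ((q | r) | p): α-rule — add F (q | r), F p.
    F (q | r): α-rule — add F q, F r.
    × closes — contains both q and ~q.
4 branches closed, 7 open.
An open branch gives a satisfying assignment: q=false, r=false.

Satisfiable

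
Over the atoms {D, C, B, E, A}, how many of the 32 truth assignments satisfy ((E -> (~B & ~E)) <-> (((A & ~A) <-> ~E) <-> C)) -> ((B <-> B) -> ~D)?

24

Initial set: {(((E -> (~B & ~E)) <-> (((A & ~A) <-> ~E) <-> C)) -> ((B <-> B) -> ~D))}.
(((E -> (~B & ~E)) <-> (((A & ~A) <-> ~E) <-> C)) -> ((B <-> B) -> ~D)): β-rule — branch into ~((E -> (~B & ~E)) <-> (((A & ~A) <-> ~E) <-> C))  //  ((B <-> B) -> ~D).
  branch 1 (add ~((E -> (~B & ~E)) <-> (((A & ~A) <-> ~E) <-> C))):
    ~((E -> (~B & ~E)) <-> (((A & ~A) <-> ~E) <-> C)): β-rule — branch into (E -> (~B & ~E)), ~(((A & ~A) <-> ~E) <-> C)  //  ~(E -> (~B & ~E)), (((A & ~A) <-> ~E) <-> C).
      branch 1.1 (add (E -> (~B & ~E)), ~(((A & ~A) <-> ~E) <-> C)):
        (E -> (~B & ~E)): β-rule — branch into ~E  //  (~B & ~E).
          branch 1.1.1 (add ~E):
            ~(((A & ~A) <-> ~E) <-> C): β-rule — branch into ((A & ~A) <-> ~E), ~C  //  ~((A & ~A) <-> ~E), C.
              branch 1.1.1.1 (add ((A & ~A) <-> ~E), ~C):
                ((A & ~A) <-> ~E): β-rule — branch into (A & ~A), ~E  //  ~(A & ~A), ~~E.
                  branch 1.1.1.1.1 (add (A & ~A), ~E):
                    (A & ~A): α-rule — add A, ~A.
                    × closes — contains both A and ~A.
                  branch 1.1.1.1.2 (add ~(A & ~A), ~~E):
                    × closes — contains both E and ~E.
              branch 1.1.1.2 (add ~((A & ~A) <-> ~E), C):
                ~((A & ~A) <-> ~E): β-rule — branch into (A & ~A), ~~E  //  ~(A & ~A), ~E.
                  branch 1.1.1.2.1 (add (A & ~A), ~~E):
                    × closes — contains both E and ~E.
                  branch 1.1.1.2.2 (add ~(A & ~A), ~E):
                    ~(A & ~A): β-rule — branch into ~A  //  ~~A.
                      branch 1.1.1.2.2.1 (add ~A):
                        ○ open, literals {A=F, C=T, E=F}.
                      branch 1.1.1.2.2.2 (add ~~A):
                        ○ open, literals {A=T, C=T, E=F}.
          branch 1.1.2 (add (~B & ~E)):
            (~B & ~E): α-rule — add ~B, ~E.
            ~(((A & ~A) <-> ~E) <-> C): β-rule — branch into ((A & ~A) <-> ~E), ~C  //  ~((A & ~A) <-> ~E), C.
              branch 1.1.2.1 (add ((A & ~A) <-> ~E), ~C):
                ((A & ~A) <-> ~E): β-rule — branch into (A & ~A), ~E  //  ~(A & ~A), ~~E.
                  branch 1.1.2.1.1 (add (A & ~A), ~E):
                    (A & ~A): α-rule — add A, ~A.
                    × closes — contains both A and ~A.
                  branch 1.1.2.1.2 (add ~(A & ~A), ~~E):
                    × closes — contains both E and ~E.
              branch 1.1.2.2 (add ~((A & ~A) <-> ~E), C):
                ~((A & ~A) <-> ~E): β-rule — branch into (A & ~A), ~~E  //  ~(A & ~A), ~E.
                  branch 1.1.2.2.1 (add (A & ~A), ~~E):
                    × closes — contains both E and ~E.
                  branch 1.1.2.2.2 (add ~(A & ~A), ~E):
                    ~(A & ~A): β-rule — branch into ~A  //  ~~A.
                      branch 1.1.2.2.2.1 (add ~A):
                        ○ open, literals {A=F, B=F, C=T, E=F}.
                      branch 1.1.2.2.2.2 (add ~~A):
                        ○ open, literals {A=T, B=F, C=T, E=F}.
      branch 1.2 (add ~(E -> (~B & ~E)), (((A & ~A) <-> ~E) <-> C)):
        ~(E -> (~B & ~E)): α-rule — add E, ~(~B & ~E).
        (((A & ~A) <-> ~E) <-> C): β-rule — branch into ((A & ~A) <-> ~E), C  //  ~((A & ~A) <-> ~E), ~C.
          branch 1.2.1 (add ((A & ~A) <-> ~E), C):
            ~(~B & ~E): β-rule — branch into ~~B  //  ~~E.
              branch 1.2.1.1 (add ~~B):
                ((A & ~A) <-> ~E): β-rule — branch into (A & ~A), ~E  //  ~(A & ~A), ~~E.
                  branch 1.2.1.1.1 (add (A & ~A), ~E):
                    × closes — contains both E and ~E.
                  branch 1.2.1.1.2 (add ~(A & ~A), ~~E):
                    ~(A & ~A): β-rule — branch into ~A  //  ~~A.
                      branch 1.2.1.1.2.1 (add ~A):
                        ○ open, literals {A=F, B=T, C=T, E=T}.
                      branch 1.2.1.1.2.2 (add ~~A):
                        ○ open, literals {A=T, B=T, C=T, E=T}.
              branch 1.2.1.2 (add ~~E):
                ((A & ~A) <-> ~E): β-rule — branch into (A & ~A), ~E  //  ~(A & ~A), ~~E.
                  branch 1.2.1.2.1 (add (A & ~A), ~E):
                    × closes — contains both E and ~E.
                  branch 1.2.1.2.2 (add ~(A & ~A), ~~E):
                    ~(A & ~A): β-rule — branch into ~A  //  ~~A.
                      branch 1.2.1.2.2.1 (add ~A):
                        ○ open, literals {A=F, C=T, E=T}.
                      branch 1.2.1.2.2.2 (add ~~A):
                        ○ open, literals {A=T, C=T, E=T}.
          branch 1.2.2 (add ~((A & ~A) <-> ~E), ~C):
            ~(~B & ~E): β-rule — branch into ~~B  //  ~~E.
              branch 1.2.2.1 (add ~~B):
                ~((A & ~A) <-> ~E): β-rule — branch into (A & ~A), ~~E  //  ~(A & ~A), ~E.
                  branch 1.2.2.1.1 (add (A & ~A), ~~E):
                    (A & ~A): α-rule — add A, ~A.
                    × closes — contains both A and ~A.
                  branch 1.2.2.1.2 (add ~(A & ~A), ~E):
                    × closes — contains both E and ~E.
              branch 1.2.2.2 (add ~~E):
                ~((A & ~A) <-> ~E): β-rule — branch into (A & ~A), ~~E  //  ~(A & ~A), ~E.
                  branch 1.2.2.2.1 (add (A & ~A), ~~E):
                    (A & ~A): α-rule — add A, ~A.
                    × closes — contains both A and ~A.
                  branch 1.2.2.2.2 (add ~(A & ~A), ~E):
                    × closes — contains both E and ~E.
  branch 2 (add ((B <-> B) -> ~D)):
    ((B <-> B) -> ~D): β-rule — branch into ~(B <-> B)  //  ~D.
      branch 2.1 (add ~(B <-> B)):
        ~(B <-> B): β-rule — branch into B, ~B  //  ~B, B.
          branch 2.1.1 (add B, ~B):
            × closes — contains both B and ~B.
          branch 2.1.2 (add ~B, B):
            × closes — contains both B and ~B.
      branch 2.2 (add ~D):
        ○ open, literals {D=F}.
14 branches closed, 9 open.
Each open branch fixes some atoms; the unmentioned ones are free. Counting distinct full assignments: branch {A=F, C=T, E=F} (D, B) contributes 4 new; branch {A=T, C=T, E=F} (D, B) contributes 4 new; branch {A=F, B=F, C=T, E=F} (D) contributes 0 new; branch {A=T, B=F, C=T, E=F} (D) contributes 0 new; branch {A=F, B=T, C=T, E=T} (D) contributes 2 new; branch {A=T, B=T, C=T, E=T} (D) contributes 2 new; branch {A=F, C=T, E=T} (D, B) contributes 2 new; branch {A=T, C=T, E=T} (D, B) contributes 2 new; branch {D=F} (C, B, E, A) contributes 8 new. Total: 24.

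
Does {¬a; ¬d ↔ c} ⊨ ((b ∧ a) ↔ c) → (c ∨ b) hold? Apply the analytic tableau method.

No

Initial set: {¬a; (¬d ↔ c); ¬(((b ∧ a) ↔ c) → (c ∨ b))}.
¬(((b ∧ a) ↔ c) → (c ∨ b)): α-rule — add ((b ∧ a) ↔ c), ¬(c ∨ b).
¬(c ∨ b): α-rule — add ¬c, ¬b.
(¬d ↔ c): β-rule — branch into ¬d, c  //  ¬¬d, ¬c.
  branch 1 (add ¬d, c):
    × closes — contains both c and ¬c.
  branch 2 (add ¬¬d, ¬c):
    ((b ∧ a) ↔ c): β-rule — branch into (b ∧ a), c  //  ¬(b ∧ a), ¬c.
      branch 2.1 (add (b ∧ a), c):
        × closes — contains both c and ¬c.
      branch 2.2 (add ¬(b ∧ a), ¬c):
        ¬(b ∧ a): β-rule — branch into ¬b  //  ¬a.
          branch 2.2.1 (add ¬b):
            ○ open, literals {a=F, b=F, c=F, d=T}.
          branch 2.2.2 (add ¬a):
            ○ open, literals {a=F, b=F, c=F, d=T}.
2 branches closed, 2 open.
An open branch gives a countermodel: a=F, b=F, c=F, d=T (unmentioned atoms arbitrary); the premises hold there but the conclusion fails.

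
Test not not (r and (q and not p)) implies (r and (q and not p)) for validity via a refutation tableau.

Valid

Assume the negation and expand:
Initial set: {not (not not (r and (q and not p)) implies (r and (q and not p)))}.
not (not not (r and (q and not p)) implies (r and (q and not p))): α-rule — add not not (r and (q and not p)), not (r and (q and not p)).
not not (r and (q and not p)): drop double negation, giving (r and (q and not p)).
(r and (q and not p)): α-rule — add r, (q and not p).
(q and not p): α-rule — add q, not p.
not (r and (q and not p)): β-rule — branch into not r  //  not (q and not p).
  branch 1 (add not r):
    × closes — contains both r and not r.
  branch 2 (add not (q and not p)):
    not (q and not p): β-rule — branch into not q  //  not not p.
      branch 2.1 (add not q):
        × closes — contains both q and not q.
      branch 2.2 (add not not p):
        × closes — contains both p and not p.
All 3 branches close.
Every branch closed, so the negation is unsatisfiable and the formula is valid.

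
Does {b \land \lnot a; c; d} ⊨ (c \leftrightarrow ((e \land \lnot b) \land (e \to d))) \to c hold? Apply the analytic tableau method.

Initial set: {T (b \land \lnot a); T c; T d; F ((c \leftrightarrow ((e \land \lnot b) \land (e \to d))) \to c)}.
T (b \land \lnot a): α-rule — add T b, T \lnot a.
F ((c \leftrightarrow ((e \land \lnot b) \land (e \to d))) \to c): α-rule — add T (c \leftrightarrow ((e \land \lnot b) \land (e \to d))), F c.
× closes — contains both c and \lnot c.
All 1 branch closes.
Every branch closed, so the premises entail the conclusion.

Yes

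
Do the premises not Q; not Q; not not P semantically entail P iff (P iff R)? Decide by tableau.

Initial set: {not Q; not Q; not not P; not (P iff (P iff R))}.
not not P: drop double negation, giving P.
not (P iff (P iff R)): β-rule — branch into P, not (P iff R)  //  not P, (P iff R).
  branch 1 (add P, not (P iff R)):
    not (P iff R): β-rule — branch into P, not R  //  not P, R.
      branch 1.1 (add P, not R):
        ○ open, literals {P=T, Q=F, R=F}.
      branch 1.2 (add not P, R):
        × closes — contains both P and not P.
  branch 2 (add not P, (P iff R)):
    × closes — contains both P and not P.
2 branches closed, 1 open.
An open branch gives a countermodel: P=T, Q=F, R=F (unmentioned atoms arbitrary); the premises hold there but the conclusion fails.

No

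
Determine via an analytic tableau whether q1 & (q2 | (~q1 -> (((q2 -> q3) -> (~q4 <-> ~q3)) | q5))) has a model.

Initial set: {(q1 & (q2 | (~q1 -> (((q2 -> q3) -> (~q4 <-> ~q3)) | q5))))}.
(q1 & (q2 | (~q1 -> (((q2 -> q3) -> (~q4 <-> ~q3)) | q5)))): α-rule — add q1, (q2 | (~q1 -> (((q2 -> q3) -> (~q4 <-> ~q3)) | q5))).
(q2 | (~q1 -> (((q2 -> q3) -> (~q4 <-> ~q3)) | q5))): β-rule — branch into q2  //  (~q1 -> (((q2 -> q3) -> (~q4 <-> ~q3)) | q5)).
  branch 1 (add q2):
    ○ open, literals {q1=1, q2=1}.
  branch 2 (add (~q1 -> (((q2 -> q3) -> (~q4 <-> ~q3)) | q5))):
    (~q1 -> (((q2 -> q3) -> (~q4 <-> ~q3)) | q5)): β-rule — branch into ~~q1  //  (((q2 -> q3) -> (~q4 <-> ~q3)) | q5).
      branch 2.1 (add ~~q1):
        ○ open, literals {q1=1}.
      branch 2.2 (add (((q2 -> q3) -> (~q4 <-> ~q3)) | q5)):
        (((q2 -> q3) -> (~q4 <-> ~q3)) | q5): β-rule — branch into ((q2 -> q3) -> (~q4 <-> ~q3))  //  q5.
          branch 2.2.1 (add ((q2 -> q3) -> (~q4 <-> ~q3))):
            ((q2 -> q3) -> (~q4 <-> ~q3)): β-rule — branch into ~(q2 -> q3)  //  (~q4 <-> ~q3).
              branch 2.2.1.1 (add ~(q2 -> q3)):
                ~(q2 -> q3): α-rule — add q2, ~q3.
                ○ open, literals {q1=1, q2=1, q3=0}.
              branch 2.2.1.2 (add (~q4 <-> ~q3)):
                (~q4 <-> ~q3): β-rule — branch into ~q4, ~q3  //  ~~q4, ~~q3.
                  branch 2.2.1.2.1 (add ~q4, ~q3):
                    ○ open, literals {q1=1, q3=0, q4=0}.
                  branch 2.2.1.2.2 (add ~~q4, ~~q3):
                    ○ open, literals {q1=1, q3=1, q4=1}.
          branch 2.2.2 (add q5):
            ○ open, literals {q1=1, q5=1}.
0 branches closed, 6 open.
An open branch gives a satisfying assignment: q1=1, q2=1.

Satisfiable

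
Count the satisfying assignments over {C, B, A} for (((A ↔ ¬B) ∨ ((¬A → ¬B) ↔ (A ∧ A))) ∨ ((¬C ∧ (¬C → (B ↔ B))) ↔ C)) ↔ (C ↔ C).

6

Initial set: {((((A ↔ ¬B) ∨ ((¬A → ¬B) ↔ (A ∧ A))) ∨ ((¬C ∧ (¬C → (B ↔ B))) ↔ C)) ↔ (C ↔ C))}.
((((A ↔ ¬B) ∨ ((¬A → ¬B) ↔ (A ∧ A))) ∨ ((¬C ∧ (¬C → (B ↔ B))) ↔ C)) ↔ (C ↔ C)): β-rule — branch into (((A ↔ ¬B) ∨ ((¬A → ¬B) ↔ (A ∧ A))) ∨ ((¬C ∧ (¬C → (B ↔ B))) ↔ C)), (C ↔ C)  //  ¬(((A ↔ ¬B) ∨ ((¬A → ¬B) ↔ (A ∧ A))) ∨ ((¬C ∧ (¬C → (B ↔ B))) ↔ C)), ¬(C ↔ C).
  branch 1 (add (((A ↔ ¬B) ∨ ((¬A → ¬B) ↔ (A ∧ A))) ∨ ((¬C ∧ (¬C → (B ↔ B))) ↔ C)), (C ↔ C)):
    (((A ↔ ¬B) ∨ ((¬A → ¬B) ↔ (A ∧ A))) ∨ ((¬C ∧ (¬C → (B ↔ B))) ↔ C)): β-rule — branch into ((A ↔ ¬B) ∨ ((¬A → ¬B) ↔ (A ∧ A)))  //  ((¬C ∧ (¬C → (B ↔ B))) ↔ C).
      branch 1.1 (add ((A ↔ ¬B) ∨ ((¬A → ¬B) ↔ (A ∧ A)))):
        (C ↔ C): β-rule — branch into C, C  //  ¬C, ¬C.
          branch 1.1.1 (add C, C):
            ((A ↔ ¬B) ∨ ((¬A → ¬B) ↔ (A ∧ A))): β-rule — branch into (A ↔ ¬B)  //  ((¬A → ¬B) ↔ (A ∧ A)).
              branch 1.1.1.1 (add (A ↔ ¬B)):
                (A ↔ ¬B): β-rule — branch into A, ¬B  //  ¬A, ¬¬B.
                  branch 1.1.1.1.1 (add A, ¬B):
                    ○ open, literals {A=1, B=0, C=1}.
                  branch 1.1.1.1.2 (add ¬A, ¬¬B):
                    ○ open, literals {A=0, B=1, C=1}.
              branch 1.1.1.2 (add ((¬A → ¬B) ↔ (A ∧ A))):
                ((¬A → ¬B) ↔ (A ∧ A)): β-rule — branch into (¬A → ¬B), (A ∧ A)  //  ¬(¬A → ¬B), ¬(A ∧ A).
                  branch 1.1.1.2.1 (add (¬A → ¬B), (A ∧ A)):
                    (A ∧ A): α-rule — add A, A.
                    (¬A → ¬B): β-rule — branch into ¬¬A  //  ¬B.
                      branch 1.1.1.2.1.1 (add ¬¬A):
                        ○ open, literals {A=1, C=1}.
                      branch 1.1.1.2.1.2 (add ¬B):
                        ○ open, literals {A=1, B=0, C=1}.
                  branch 1.1.1.2.2 (add ¬(¬A → ¬B), ¬(A ∧ A)):
                    ¬(¬A → ¬B): α-rule — add ¬A, ¬¬B.
                    ¬(A ∧ A): β-rule — branch into ¬A  //  ¬A.
                      branch 1.1.1.2.2.1 (add ¬A):
                        ○ open, literals {A=0, B=1, C=1}.
                      branch 1.1.1.2.2.2 (add ¬A):
                        ○ open, literals {A=0, B=1, C=1}.
          branch 1.1.2 (add ¬C, ¬C):
            ((A ↔ ¬B) ∨ ((¬A → ¬B) ↔ (A ∧ A))): β-rule — branch into (A ↔ ¬B)  //  ((¬A → ¬B) ↔ (A ∧ A)).
              branch 1.1.2.1 (add (A ↔ ¬B)):
                (A ↔ ¬B): β-rule — branch into A, ¬B  //  ¬A, ¬¬B.
                  branch 1.1.2.1.1 (add A, ¬B):
                    ○ open, literals {A=1, B=0, C=0}.
                  branch 1.1.2.1.2 (add ¬A, ¬¬B):
                    ○ open, literals {A=0, B=1, C=0}.
              branch 1.1.2.2 (add ((¬A → ¬B) ↔ (A ∧ A))):
                ((¬A → ¬B) ↔ (A ∧ A)): β-rule — branch into (¬A → ¬B), (A ∧ A)  //  ¬(¬A → ¬B), ¬(A ∧ A).
                  branch 1.1.2.2.1 (add (¬A → ¬B), (A ∧ A)):
                    (A ∧ A): α-rule — add A, A.
                    (¬A → ¬B): β-rule — branch into ¬¬A  //  ¬B.
                      branch 1.1.2.2.1.1 (add ¬¬A):
                        ○ open, literals {A=1, C=0}.
                      branch 1.1.2.2.1.2 (add ¬B):
                        ○ open, literals {A=1, B=0, C=0}.
                  branch 1.1.2.2.2 (add ¬(¬A → ¬B), ¬(A ∧ A)):
                    ¬(¬A → ¬B): α-rule — add ¬A, ¬¬B.
                    ¬(A ∧ A): β-rule — branch into ¬A  //  ¬A.
                      branch 1.1.2.2.2.1 (add ¬A):
                        ○ open, literals {A=0, B=1, C=0}.
                      branch 1.1.2.2.2.2 (add ¬A):
                        ○ open, literals {A=0, B=1, C=0}.
      branch 1.2 (add ((¬C ∧ (¬C → (B ↔ B))) ↔ C)):
        (C ↔ C): β-rule — branch into C, C  //  ¬C, ¬C.
          branch 1.2.1 (add C, C):
            ((¬C ∧ (¬C → (B ↔ B))) ↔ C): β-rule — branch into (¬C ∧ (¬C → (B ↔ B))), C  //  ¬(¬C ∧ (¬C → (B ↔ B))), ¬C.
              branch 1.2.1.1 (add (¬C ∧ (¬C → (B ↔ B))), C):
                (¬C ∧ (¬C → (B ↔ B))): α-rule — add ¬C, (¬C → (B ↔ B)).
                × closes — contains both C and ¬C.
              branch 1.2.1.2 (add ¬(¬C ∧ (¬C → (B ↔ B))), ¬C):
                × closes — contains both C and ¬C.
          branch 1.2.2 (add ¬C, ¬C):
            ((¬C ∧ (¬C → (B ↔ B))) ↔ C): β-rule — branch into (¬C ∧ (¬C → (B ↔ B))), C  //  ¬(¬C ∧ (¬C → (B ↔ B))), ¬C.
              branch 1.2.2.1 (add (¬C ∧ (¬C → (B ↔ B))), C):
                × closes — contains both C and ¬C.
              branch 1.2.2.2 (add ¬(¬C ∧ (¬C → (B ↔ B))), ¬C):
                ¬(¬C ∧ (¬C → (B ↔ B))): β-rule — branch into ¬¬C  //  ¬(¬C → (B ↔ B)).
                  branch 1.2.2.2.1 (add ¬¬C):
                    × closes — contains both C and ¬C.
                  branch 1.2.2.2.2 (add ¬(¬C → (B ↔ B))):
                    ¬(¬C → (B ↔ B)): α-rule — add ¬C, ¬(B ↔ B).
                    ¬(B ↔ B): β-rule — branch into B, ¬B  //  ¬B, B.
                      branch 1.2.2.2.2.1 (add B, ¬B):
                        × closes — contains both B and ¬B.
                      branch 1.2.2.2.2.2 (add ¬B, B):
                        × closes — contains both B and ¬B.
  branch 2 (add ¬(((A ↔ ¬B) ∨ ((¬A → ¬B) ↔ (A ∧ A))) ∨ ((¬C ∧ (¬C → (B ↔ B))) ↔ C)), ¬(C ↔ C)):
    ¬(((A ↔ ¬B) ∨ ((¬A → ¬B) ↔ (A ∧ A))) ∨ ((¬C ∧ (¬C → (B ↔ B))) ↔ C)): α-rule — add ¬((A ↔ ¬B) ∨ ((¬A → ¬B) ↔ (A ∧ A))), ¬((¬C ∧ (¬C → (B ↔ B))) ↔ C).
    ¬((A ↔ ¬B) ∨ ((¬A → ¬B) ↔ (A ∧ A))): α-rule — add ¬(A ↔ ¬B), ¬((¬A → ¬B) ↔ (A ∧ A)).
    ¬(C ↔ C): β-rule — branch into C, ¬C  //  ¬C, C.
      branch 2.1 (add C, ¬C):
        × closes — contains both C and ¬C.
      branch 2.2 (add ¬C, C):
        × closes — contains both C and ¬C.
8 branches closed, 12 open.
Each open branch fixes some atoms; the unmentioned ones are free. Counting distinct full assignments: branch {A=1, B=0, C=1} (none free) contributes 1 new; branch {A=0, B=1, C=1} (none free) contributes 1 new; branch {A=1, C=1} (B) contributes 1 new; branch {A=1, B=0, C=1} (none free) contributes 0 new; branch {A=0, B=1, C=1} (none free) contributes 0 new; branch {A=0, B=1, C=1} (none free) contributes 0 new; branch {A=1, B=0, C=0} (none free) contributes 1 new; branch {A=0, B=1, C=0} (none free) contributes 1 new; branch {A=1, C=0} (B) contributes 1 new; branch {A=1, B=0, C=0} (none free) contributes 0 new; branch {A=0, B=1, C=0} (none free) contributes 0 new; branch {A=0, B=1, C=0} (none free) contributes 0 new. Total: 6.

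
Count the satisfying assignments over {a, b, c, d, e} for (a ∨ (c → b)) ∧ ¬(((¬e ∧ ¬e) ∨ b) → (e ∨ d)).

Initial set: {((a ∨ (c → b)) ∧ ¬(((¬e ∧ ¬e) ∨ b) → (e ∨ d)))}.
((a ∨ (c → b)) ∧ ¬(((¬e ∧ ¬e) ∨ b) → (e ∨ d))): α-rule — add (a ∨ (c → b)), ¬(((¬e ∧ ¬e) ∨ b) → (e ∨ d)).
¬(((¬e ∧ ¬e) ∨ b) → (e ∨ d)): α-rule — add ((¬e ∧ ¬e) ∨ b), ¬(e ∨ d).
¬(e ∨ d): α-rule — add ¬e, ¬d.
(a ∨ (c → b)): β-rule — branch into a  //  (c → b).
  branch 1 (add a):
    ((¬e ∧ ¬e) ∨ b): β-rule — branch into (¬e ∧ ¬e)  //  b.
      branch 1.1 (add (¬e ∧ ¬e)):
        (¬e ∧ ¬e): α-rule — add ¬e, ¬e.
        ○ open, literals {a=1, d=0, e=0}.
      branch 1.2 (add b):
        ○ open, literals {a=1, b=1, d=0, e=0}.
  branch 2 (add (c → b)):
    ((¬e ∧ ¬e) ∨ b): β-rule — branch into (¬e ∧ ¬e)  //  b.
      branch 2.1 (add (¬e ∧ ¬e)):
        (¬e ∧ ¬e): α-rule — add ¬e, ¬e.
        (c → b): β-rule — branch into ¬c  //  b.
          branch 2.1.1 (add ¬c):
            ○ open, literals {c=0, d=0, e=0}.
          branch 2.1.2 (add b):
            ○ open, literals {b=1, d=0, e=0}.
      branch 2.2 (add b):
        (c → b): β-rule — branch into ¬c  //  b.
          branch 2.2.1 (add ¬c):
            ○ open, literals {b=1, c=0, d=0, e=0}.
          branch 2.2.2 (add b):
            ○ open, literals {b=1, d=0, e=0}.
0 branches closed, 6 open.
Each open branch fixes some atoms; the unmentioned ones are free. Counting distinct full assignments: branch {a=1, d=0, e=0} (b, c) contributes 4 new; branch {a=1, b=1, d=0, e=0} (c) contributes 0 new; branch {c=0, d=0, e=0} (a, b) contributes 2 new; branch {b=1, d=0, e=0} (a, c) contributes 1 new; branch {b=1, c=0, d=0, e=0} (a) contributes 0 new; branch {b=1, d=0, e=0} (a, c) contributes 0 new. Total: 7.

7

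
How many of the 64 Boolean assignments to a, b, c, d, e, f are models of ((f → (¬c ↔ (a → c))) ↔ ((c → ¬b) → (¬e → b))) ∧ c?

Initial set: {(((f → (¬c ↔ (a → c))) ↔ ((c → ¬b) → (¬e → b))) ∧ c)}.
(((f → (¬c ↔ (a → c))) ↔ ((c → ¬b) → (¬e → b))) ∧ c): α-rule — add ((f → (¬c ↔ (a → c))) ↔ ((c → ¬b) → (¬e → b))), c.
((f → (¬c ↔ (a → c))) ↔ ((c → ¬b) → (¬e → b))): β-rule — branch into (f → (¬c ↔ (a → c))), ((c → ¬b) → (¬e → b))  //  ¬(f → (¬c ↔ (a → c))), ¬((c → ¬b) → (¬e → b)).
  branch 1 (add (f → (¬c ↔ (a → c))), ((c → ¬b) → (¬e → b))):
    (f → (¬c ↔ (a → c))): β-rule — branch into ¬f  //  (¬c ↔ (a → c)).
      branch 1.1 (add ¬f):
        ((c → ¬b) → (¬e → b)): β-rule — branch into ¬(c → ¬b)  //  (¬e → b).
          branch 1.1.1 (add ¬(c → ¬b)):
            ¬(c → ¬b): α-rule — add c, ¬¬b.
            ○ open, literals {b=T, c=T, f=F}.
          branch 1.1.2 (add (¬e → b)):
            (¬e → b): β-rule — branch into ¬¬e  //  b.
              branch 1.1.2.1 (add ¬¬e):
                ○ open, literals {c=T, e=T, f=F}.
              branch 1.1.2.2 (add b):
                ○ open, literals {b=T, c=T, f=F}.
      branch 1.2 (add (¬c ↔ (a → c))):
        ((c → ¬b) → (¬e → b)): β-rule — branch into ¬(c → ¬b)  //  (¬e → b).
          branch 1.2.1 (add ¬(c → ¬b)):
            ¬(c → ¬b): α-rule — add c, ¬¬b.
            (¬c ↔ (a → c)): β-rule — branch into ¬c, (a → c)  //  ¬¬c, ¬(a → c).
              branch 1.2.1.1 (add ¬c, (a → c)):
                × closes — contains both c and ¬c.
              branch 1.2.1.2 (add ¬¬c, ¬(a → c)):
                ¬(a → c): α-rule — add a, ¬c.
                × closes — contains both c and ¬c.
          branch 1.2.2 (add (¬e → b)):
            (¬c ↔ (a → c)): β-rule — branch into ¬c, (a → c)  //  ¬¬c, ¬(a → c).
              branch 1.2.2.1 (add ¬c, (a → c)):
                × closes — contains both c and ¬c.
              branch 1.2.2.2 (add ¬¬c, ¬(a → c)):
                ¬(a → c): α-rule — add a, ¬c.
                × closes — contains both c and ¬c.
  branch 2 (add ¬(f → (¬c ↔ (a → c))), ¬((c → ¬b) → (¬e → b))):
    ¬(f → (¬c ↔ (a → c))): α-rule — add f, ¬(¬c ↔ (a → c)).
    ¬((c → ¬b) → (¬e → b)): α-rule — add (c → ¬b), ¬(¬e → b).
    ¬(¬e → b): α-rule — add ¬e, ¬b.
    ¬(¬c ↔ (a → c)): β-rule — branch into ¬c, ¬(a → c)  //  ¬¬c, (a → c).
      branch 2.1 (add ¬c, ¬(a → c)):
        × closes — contains both c and ¬c.
      branch 2.2 (add ¬¬c, (a → c)):
        (c → ¬b): β-rule — branch into ¬c  //  ¬b.
          branch 2.2.1 (add ¬c):
            × closes — contains both c and ¬c.
          branch 2.2.2 (add ¬b):
            (a → c): β-rule — branch into ¬a  //  c.
              branch 2.2.2.1 (add ¬a):
                ○ open, literals {a=F, b=F, c=T, e=F, f=T}.
              branch 2.2.2.2 (add c):
                ○ open, literals {b=F, c=T, e=F, f=T}.
6 branches closed, 5 open.
Each open branch fixes some atoms; the unmentioned ones are free. Counting distinct full assignments: branch {b=T, c=T, f=F} (a, d, e) contributes 8 new; branch {c=T, e=T, f=F} (a, b, d) contributes 4 new; branch {b=T, c=T, f=F} (a, d, e) contributes 0 new; branch {a=F, b=F, c=T, e=F, f=T} (d) contributes 2 new; branch {b=F, c=T, e=F, f=T} (a, d) contributes 2 new. Total: 16.

16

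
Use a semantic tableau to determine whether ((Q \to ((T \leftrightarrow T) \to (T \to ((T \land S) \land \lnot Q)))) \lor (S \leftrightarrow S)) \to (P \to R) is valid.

Assume the negation and expand:
Initial set: {F (((Q \to ((T \leftrightarrow T) \to (T \to ((T \land S) \land \lnot Q)))) \lor (S \leftrightarrow S)) \to (P \to R))}.
F (((Q \to ((T \leftrightarrow T) \to (T \to ((T \land S) \land \lnot Q)))) \lor (S \leftrightarrow S)) \to (P \to R)): α-rule — add T ((Q \to ((T \leftrightarrow T) \to (T \to ((T \land S) \land \lnot Q)))) \lor (S \leftrightarrow S)), F (P \to R).
F (P \to R): α-rule — add T P, F R.
T ((Q \to ((T \leftrightarrow T) \to (T \to ((T \land S) \land \lnot Q)))) \lor (S \leftrightarrow S)): β-rule — branch into T (Q \to ((T \leftrightarrow T) \to (T \to ((T \land S) \land \lnot Q))))  //  T (S \leftrightarrow S).
  branch 1 (add T (Q \to ((T \leftrightarrow T) \to (T \to ((T \land S) \land \lnot Q))))):
    T (Q \to ((T \leftrightarrow T) \to (T \to ((T \land S) \land \lnot Q)))): β-rule — branch into F Q  //  T ((T \leftrightarrow T) \to (T \to ((T \land S) \land \lnot Q))).
      branch 1.1 (add F Q):
        ○ open, literals {P=true, Q=false, R=false}.
      branch 1.2 (add T ((T \leftrightarrow T) \to (T \to ((T \land S) \land \lnot Q)))):
        T ((T \leftrightarrow T) \to (T \to ((T \land S) \land \lnot Q))): β-rule — branch into F (T \leftrightarrow T)  //  T (T \to ((T \land S) \land \lnot Q)).
          branch 1.2.1 (add F (T \leftrightarrow T)):
            F (T \leftrightarrow T): β-rule — branch into T T, F T  //  F T, T T.
              branch 1.2.1.1 (add T T, F T):
                × closes — contains both T and \lnot T.
              branch 1.2.1.2 (add F T, T T):
                × closes — contains both T and \lnot T.
          branch 1.2.2 (add T (T \to ((T \land S) \land \lnot Q))):
            T (T \to ((T \land S) \land \lnot Q)): β-rule — branch into F T  //  T ((T \land S) \land \lnot Q).
              branch 1.2.2.1 (add F T):
                ○ open, literals {P=true, R=false, T=false}.
              branch 1.2.2.2 (add T ((T \land S) \land \lnot Q)):
                T ((T \land S) \land \lnot Q): α-rule — add T (T \land S), T \lnot Q.
                T (T \land S): α-rule — add T T, T S.
                ○ open, literals {P=true, Q=false, R=false, S=true, T=true}.
  branch 2 (add T (S \leftrightarrow S)):
    T (S \leftrightarrow S): β-rule — branch into T S, T S  //  F S, F S.
      branch 2.1 (add T S, T S):
        ○ open, literals {P=true, R=false, S=true}.
      branch 2.2 (add F S, F S):
        ○ open, literals {P=true, R=false, S=false}.
2 branches closed, 5 open.
An open branch gives a countermodel: P=true, Q=false, R=false (unmentioned atoms arbitrary); under it the original formula is false.

Not valid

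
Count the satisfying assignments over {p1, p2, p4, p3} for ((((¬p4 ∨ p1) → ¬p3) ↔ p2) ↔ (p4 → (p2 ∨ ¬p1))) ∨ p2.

11

Initial set: {(((((¬p4 ∨ p1) → ¬p3) ↔ p2) ↔ (p4 → (p2 ∨ ¬p1))) ∨ p2)}.
(((((¬p4 ∨ p1) → ¬p3) ↔ p2) ↔ (p4 → (p2 ∨ ¬p1))) ∨ p2): β-rule — branch into ((((¬p4 ∨ p1) → ¬p3) ↔ p2) ↔ (p4 → (p2 ∨ ¬p1)))  //  p2.
  branch 1 (add ((((¬p4 ∨ p1) → ¬p3) ↔ p2) ↔ (p4 → (p2 ∨ ¬p1)))):
    ((((¬p4 ∨ p1) → ¬p3) ↔ p2) ↔ (p4 → (p2 ∨ ¬p1))): β-rule — branch into (((¬p4 ∨ p1) → ¬p3) ↔ p2), (p4 → (p2 ∨ ¬p1))  //  ¬(((¬p4 ∨ p1) → ¬p3) ↔ p2), ¬(p4 → (p2 ∨ ¬p1)).
      branch 1.1 (add (((¬p4 ∨ p1) → ¬p3) ↔ p2), (p4 → (p2 ∨ ¬p1))):
        (((¬p4 ∨ p1) → ¬p3) ↔ p2): β-rule — branch into ((¬p4 ∨ p1) → ¬p3), p2  //  ¬((¬p4 ∨ p1) → ¬p3), ¬p2.
          branch 1.1.1 (add ((¬p4 ∨ p1) → ¬p3), p2):
            (p4 → (p2 ∨ ¬p1)): β-rule — branch into ¬p4  //  (p2 ∨ ¬p1).
              branch 1.1.1.1 (add ¬p4):
                ((¬p4 ∨ p1) → ¬p3): β-rule — branch into ¬(¬p4 ∨ p1)  //  ¬p3.
                  branch 1.1.1.1.1 (add ¬(¬p4 ∨ p1)):
                    ¬(¬p4 ∨ p1): α-rule — add ¬¬p4, ¬p1.
                    × closes — contains both p4 and ¬p4.
                  branch 1.1.1.1.2 (add ¬p3):
                    ○ open, literals {p2=T, p3=F, p4=F}.
              branch 1.1.1.2 (add (p2 ∨ ¬p1)):
                ((¬p4 ∨ p1) → ¬p3): β-rule — branch into ¬(¬p4 ∨ p1)  //  ¬p3.
                  branch 1.1.1.2.1 (add ¬(¬p4 ∨ p1)):
                    ¬(¬p4 ∨ p1): α-rule — add ¬¬p4, ¬p1.
                    (p2 ∨ ¬p1): β-rule — branch into p2  //  ¬p1.
                      branch 1.1.1.2.1.1 (add p2):
                        ○ open, literals {p1=F, p2=T, p4=T}.
                      branch 1.1.1.2.1.2 (add ¬p1):
                        ○ open, literals {p1=F, p2=T, p4=T}.
                  branch 1.1.1.2.2 (add ¬p3):
                    (p2 ∨ ¬p1): β-rule — branch into p2  //  ¬p1.
                      branch 1.1.1.2.2.1 (add p2):
                        ○ open, literals {p2=T, p3=F}.
                      branch 1.1.1.2.2.2 (add ¬p1):
                        ○ open, literals {p1=F, p2=T, p3=F}.
          branch 1.1.2 (add ¬((¬p4 ∨ p1) → ¬p3), ¬p2):
            ¬((¬p4 ∨ p1) → ¬p3): α-rule — add (¬p4 ∨ p1), ¬¬p3.
            (p4 → (p2 ∨ ¬p1)): β-rule — branch into ¬p4  //  (p2 ∨ ¬p1).
              branch 1.1.2.1 (add ¬p4):
                (¬p4 ∨ p1): β-rule — branch into ¬p4  //  p1.
                  branch 1.1.2.1.1 (add ¬p4):
                    ○ open, literals {p2=F, p3=T, p4=F}.
                  branch 1.1.2.1.2 (add p1):
                    ○ open, literals {p1=T, p2=F, p3=T, p4=F}.
              branch 1.1.2.2 (add (p2 ∨ ¬p1)):
                (¬p4 ∨ p1): β-rule — branch into ¬p4  //  p1.
                  branch 1.1.2.2.1 (add ¬p4):
                    (p2 ∨ ¬p1): β-rule — branch into p2  //  ¬p1.
                      branch 1.1.2.2.1.1 (add p2):
                        × closes — contains both p2 and ¬p2.
                      branch 1.1.2.2.1.2 (add ¬p1):
                        ○ open, literals {p1=F, p2=F, p3=T, p4=F}.
                  branch 1.1.2.2.2 (add p1):
                    (p2 ∨ ¬p1): β-rule — branch into p2  //  ¬p1.
                      branch 1.1.2.2.2.1 (add p2):
                        × closes — contains both p2 and ¬p2.
                      branch 1.1.2.2.2.2 (add ¬p1):
                        × closes — contains both p1 and ¬p1.
      branch 1.2 (add ¬(((¬p4 ∨ p1) → ¬p3) ↔ p2), ¬(p4 → (p2 ∨ ¬p1))):
        ¬(p4 → (p2 ∨ ¬p1)): α-rule — add p4, ¬(p2 ∨ ¬p1).
        ¬(p2 ∨ ¬p1): α-rule — add ¬p2, ¬¬p1.
        ¬(((¬p4 ∨ p1) → ¬p3) ↔ p2): β-rule — branch into ((¬p4 ∨ p1) → ¬p3), ¬p2  //  ¬((¬p4 ∨ p1) → ¬p3), p2.
          branch 1.2.1 (add ((¬p4 ∨ p1) → ¬p3), ¬p2):
            ((¬p4 ∨ p1) → ¬p3): β-rule — branch into ¬(¬p4 ∨ p1)  //  ¬p3.
              branch 1.2.1.1 (add ¬(¬p4 ∨ p1)):
                ¬(¬p4 ∨ p1): α-rule — add ¬¬p4, ¬p1.
                × closes — contains both p1 and ¬p1.
              branch 1.2.1.2 (add ¬p3):
                ○ open, literals {p1=T, p2=F, p3=F, p4=T}.
          branch 1.2.2 (add ¬((¬p4 ∨ p1) → ¬p3), p2):
            × closes — contains both p2 and ¬p2.
  branch 2 (add p2):
    ○ open, literals {p2=T}.
6 branches closed, 10 open.
Each open branch fixes some atoms; the unmentioned ones are free. Counting distinct full assignments: branch {p2=T, p3=F, p4=F} (p1) contributes 2 new; branch {p1=F, p2=T, p4=T} (p3) contributes 2 new; branch {p1=F, p2=T, p4=T} (p3) contributes 0 new; branch {p2=T, p3=F} (p1, p4) contributes 1 new; branch {p1=F, p2=T, p3=F} (p4) contributes 0 new; branch {p2=F, p3=T, p4=F} (p1) contributes 2 new; branch {p1=T, p2=F, p3=T, p4=F} (none free) contributes 0 new; branch {p1=F, p2=F, p3=T, p4=F} (none free) contributes 0 new; branch {p1=T, p2=F, p3=F, p4=T} (none free) contributes 1 new; branch {p2=T} (p1, p4, p3) contributes 3 new. Total: 11.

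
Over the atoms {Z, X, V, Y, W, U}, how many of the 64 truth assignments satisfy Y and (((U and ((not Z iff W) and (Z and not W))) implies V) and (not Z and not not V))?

8

Initial set: {(Y and (((U and ((not Z iff W) and (Z and not W))) implies V) and (not Z and not not V)))}.
(Y and (((U and ((not Z iff W) and (Z and not W))) implies V) and (not Z and not not V))): α-rule — add Y, (((U and ((not Z iff W) and (Z and not W))) implies V) and (not Z and not not V)).
(((U and ((not Z iff W) and (Z and not W))) implies V) and (not Z and not not V)): α-rule — add ((U and ((not Z iff W) and (Z and not W))) implies V), (not Z and not not V).
(not Z and not not V): α-rule — add not Z, not not V.
not not V: drop double negation, giving V.
((U and ((not Z iff W) and (Z and not W))) implies V): β-rule — branch into not (U and ((not Z iff W) and (Z and not W)))  //  V.
  branch 1 (add not (U and ((not Z iff W) and (Z and not W)))):
    not (U and ((not Z iff W) and (Z and not W))): β-rule — branch into not U  //  not ((not Z iff W) and (Z and not W)).
      branch 1.1 (add not U):
        ○ open, literals {U=0, V=1, Y=1, Z=0}.
      branch 1.2 (add not ((not Z iff W) and (Z and not W))):
        not ((not Z iff W) and (Z and not W)): β-rule — branch into not (not Z iff W)  //  not (Z and not W).
          branch 1.2.1 (add not (not Z iff W)):
            not (not Z iff W): β-rule — branch into not Z, not W  //  not not Z, W.
              branch 1.2.1.1 (add not Z, not W):
                ○ open, literals {V=1, W=0, Y=1, Z=0}.
              branch 1.2.1.2 (add not not Z, W):
                × closes — contains both Z and not Z.
          branch 1.2.2 (add not (Z and not W)):
            not (Z and not W): β-rule — branch into not Z  //  not not W.
              branch 1.2.2.1 (add not Z):
                ○ open, literals {V=1, Y=1, Z=0}.
              branch 1.2.2.2 (add not not W):
                ○ open, literals {V=1, W=1, Y=1, Z=0}.
  branch 2 (add V):
    ○ open, literals {V=1, Y=1, Z=0}.
1 branch closed, 5 open.
Each open branch fixes some atoms; the unmentioned ones are free. Counting distinct full assignments: branch {U=0, V=1, Y=1, Z=0} (X, W) contributes 4 new; branch {V=1, W=0, Y=1, Z=0} (X, U) contributes 2 new; branch {V=1, Y=1, Z=0} (X, W, U) contributes 2 new; branch {V=1, W=1, Y=1, Z=0} (X, U) contributes 0 new; branch {V=1, Y=1, Z=0} (X, W, U) contributes 0 new. Total: 8.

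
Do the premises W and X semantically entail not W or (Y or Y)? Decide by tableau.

No

Initial set: {(W and X); not (not W or (Y or Y))}.
(W and X): α-rule — add W, X.
not (not W or (Y or Y)): α-rule — add not not W, not (Y or Y).
not (Y or Y): α-rule — add not Y, not Y.
○ open, literals {W=T, X=T, Y=F}.
0 branches closed, 1 open.
An open branch gives a countermodel: W=T, X=T, Y=F (unmentioned atoms arbitrary); the premises hold there but the conclusion fails.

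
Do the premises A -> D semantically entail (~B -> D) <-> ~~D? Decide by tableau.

Initial set: {T (A -> D); F ((~B -> D) <-> ~~D)}.
T (A -> D): β-rule — branch into F A  //  T D.
  branch 1 (add F A):
    F ((~B -> D) <-> ~~D): β-rule — branch into T (~B -> D), F ~~D  //  F (~B -> D), T ~~D.
      branch 1.1 (add T (~B -> D), F ~~D):
        F ~~D: drop double negation, giving F D.
        T (~B -> D): β-rule — branch into F ~B  //  T D.
          branch 1.1.1 (add F ~B):
            ○ open, literals {A=F, B=T, D=F}.
          branch 1.1.2 (add T D):
            × closes — contains both D and ~D.
      branch 1.2 (add F (~B -> D), T ~~D):
        F (~B -> D): α-rule — add T ~B, F D.
        T ~~D: drop double negation, giving T D.
        × closes — contains both D and ~D.
  branch 2 (add T D):
    F ((~B -> D) <-> ~~D): β-rule — branch into T (~B -> D), F ~~D  //  F (~B -> D), T ~~D.
      branch 2.1 (add T (~B -> D), F ~~D):
        F ~~D: drop double negation, giving F D.
        × closes — contains both D and ~D.
      branch 2.2 (add F (~B -> D), T ~~D):
        F (~B -> D): α-rule — add T ~B, F D.
        × closes — contains both D and ~D.
4 branches closed, 1 open.
An open branch gives a countermodel: A=F, B=T, D=F (unmentioned atoms arbitrary); the premises hold there but the conclusion fails.

No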